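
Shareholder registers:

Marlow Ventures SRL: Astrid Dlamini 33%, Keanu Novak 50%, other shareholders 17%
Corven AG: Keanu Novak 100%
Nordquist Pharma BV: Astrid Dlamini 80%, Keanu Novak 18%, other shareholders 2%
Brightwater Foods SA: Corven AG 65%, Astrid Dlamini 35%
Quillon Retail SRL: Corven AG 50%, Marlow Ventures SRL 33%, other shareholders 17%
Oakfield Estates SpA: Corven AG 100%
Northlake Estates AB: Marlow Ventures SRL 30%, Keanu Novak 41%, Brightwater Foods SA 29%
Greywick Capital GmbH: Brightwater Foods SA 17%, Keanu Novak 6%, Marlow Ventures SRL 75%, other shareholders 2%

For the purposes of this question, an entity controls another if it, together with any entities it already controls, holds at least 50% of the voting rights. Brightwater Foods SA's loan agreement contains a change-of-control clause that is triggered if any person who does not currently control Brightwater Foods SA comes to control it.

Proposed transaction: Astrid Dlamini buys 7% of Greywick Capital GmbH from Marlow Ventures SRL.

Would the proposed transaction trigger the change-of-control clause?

The purchase adds only to Astrid's holdings (Marlow's stake shrinks), so Astrid is the only person who could newly come to control Brightwater.
Astrid holds 80% of Nordquist, so Astrid controls Nordquist.
In Brightwater, Astrid's side holds only 35%, not ≥ 50%.
So before the transaction, Astrid does not control Brightwater.
After the purchase, Astrid holds 7% of Greywick directly, and Marlow's stake falls to 68%.
Astrid's side now holds 7% of Greywick, not ≥ 50%, so Astrid still does not control Greywick.
After the transaction, Astrid's side holds 35% of Brightwater, not ≥ 50%, so Astrid still does not control Brightwater.
No new person acquires control, so the clause is not triggered.

No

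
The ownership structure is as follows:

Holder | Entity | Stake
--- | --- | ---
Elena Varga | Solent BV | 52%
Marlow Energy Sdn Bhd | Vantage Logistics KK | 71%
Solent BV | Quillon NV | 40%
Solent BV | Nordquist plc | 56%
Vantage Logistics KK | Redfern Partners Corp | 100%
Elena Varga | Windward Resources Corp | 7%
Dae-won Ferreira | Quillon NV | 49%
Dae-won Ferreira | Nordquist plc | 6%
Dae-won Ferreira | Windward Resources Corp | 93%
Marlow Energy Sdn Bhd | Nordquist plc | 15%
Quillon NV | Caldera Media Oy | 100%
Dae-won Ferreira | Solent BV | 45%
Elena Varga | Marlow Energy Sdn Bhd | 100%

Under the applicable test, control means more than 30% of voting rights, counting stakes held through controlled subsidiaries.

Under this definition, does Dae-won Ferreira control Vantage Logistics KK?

Dae-won holds 45% of Solent, so Dae-won controls Solent.
Solent and Dae-won together hold 40% + 49% = 89% of Quillon, so Dae-won controls Quillon.
Dae-won and Solent together hold 6% + 56% = 62% of Nordquist, so Dae-won controls Nordquist.
Dae-won holds 93% of Windward, so Dae-won controls Windward.
Quillon holds 100% of Caldera, so Dae-won controls Caldera.
Neither Dae-won nor any entity Dae-won controls holds any voting interest in Vantage.
So Dae-won does not control Vantage.

No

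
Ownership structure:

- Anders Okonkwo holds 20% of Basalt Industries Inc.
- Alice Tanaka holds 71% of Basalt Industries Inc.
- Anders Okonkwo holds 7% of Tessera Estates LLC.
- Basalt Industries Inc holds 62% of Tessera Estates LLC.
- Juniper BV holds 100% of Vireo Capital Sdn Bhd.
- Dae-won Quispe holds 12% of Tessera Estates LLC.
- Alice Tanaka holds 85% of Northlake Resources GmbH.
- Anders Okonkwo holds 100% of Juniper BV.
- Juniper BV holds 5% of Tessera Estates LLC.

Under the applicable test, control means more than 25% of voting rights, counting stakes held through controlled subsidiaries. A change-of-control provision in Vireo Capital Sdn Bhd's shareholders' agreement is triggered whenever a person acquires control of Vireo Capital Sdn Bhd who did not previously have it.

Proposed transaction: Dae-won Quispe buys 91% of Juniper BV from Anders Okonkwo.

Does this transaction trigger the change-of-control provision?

Yes

The purchase adds only to Dae-won's holdings (Anders's stake shrinks), so Dae-won is the only person who could newly come to control Vireo.
Dae-won's largest direct stake is 12% in Tessera, which does not meet the threshold, so Dae-won controls no company.
Neither Dae-won nor any entity Dae-won controls holds any voting interest in Vireo.
So before the transaction, Dae-won does not control Vireo.
After the purchase, Dae-won holds 91% of Juniper directly, and Anders's stake falls to 9%.
Dae-won holds 91% of Juniper, so Dae-won controls Juniper.
Juniper holds 100% of Vireo, so Dae-won controls Vireo.
Dae-won did not control Vireo before and does after, so the clause is triggered.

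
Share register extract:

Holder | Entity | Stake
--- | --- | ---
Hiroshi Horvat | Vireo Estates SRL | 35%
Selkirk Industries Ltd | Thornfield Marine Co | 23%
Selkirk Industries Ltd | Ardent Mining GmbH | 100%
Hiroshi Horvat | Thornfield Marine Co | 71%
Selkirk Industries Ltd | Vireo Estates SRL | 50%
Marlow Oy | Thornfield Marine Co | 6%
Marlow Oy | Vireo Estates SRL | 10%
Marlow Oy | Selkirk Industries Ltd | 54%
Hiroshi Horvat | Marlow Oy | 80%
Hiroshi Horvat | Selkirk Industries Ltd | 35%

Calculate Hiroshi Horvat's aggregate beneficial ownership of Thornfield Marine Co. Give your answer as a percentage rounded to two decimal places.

Hiroshi reaches Thornfield along 4 paths.
Direct stake: 71% = 71%.
Via Selkirk: 35% × 23% = 8.05%.
Via Marlow → Selkirk: 80% × 54% × 23% = 9.936%.
Via Marlow: 80% × 6% = 4.8%.
Total: 71% + 8.05% + 9.936% + 4.8% = 93.786%.
Rounded: 93.79%.

93.79%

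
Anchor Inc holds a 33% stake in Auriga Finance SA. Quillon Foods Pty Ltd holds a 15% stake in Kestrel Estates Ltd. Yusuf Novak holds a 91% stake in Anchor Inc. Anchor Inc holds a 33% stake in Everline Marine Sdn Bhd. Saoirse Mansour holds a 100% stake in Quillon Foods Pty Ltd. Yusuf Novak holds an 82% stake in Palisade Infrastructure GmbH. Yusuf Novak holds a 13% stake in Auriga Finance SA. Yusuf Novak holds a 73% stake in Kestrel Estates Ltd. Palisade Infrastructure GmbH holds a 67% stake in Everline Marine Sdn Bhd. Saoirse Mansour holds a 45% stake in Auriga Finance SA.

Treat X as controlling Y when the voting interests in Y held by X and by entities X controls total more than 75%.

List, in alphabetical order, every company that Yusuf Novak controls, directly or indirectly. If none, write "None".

Anchor Inc, Everline Marine Sdn Bhd, Palisade Infrastructure GmbH

Yusuf holds 91% of Anchor, so Yusuf controls Anchor.
Yusuf holds 82% of Palisade, so Yusuf controls Palisade.
Palisade and Anchor together hold 67% + 33% = 100% of Everline, so Yusuf controls Everline.
No other company's threshold is met.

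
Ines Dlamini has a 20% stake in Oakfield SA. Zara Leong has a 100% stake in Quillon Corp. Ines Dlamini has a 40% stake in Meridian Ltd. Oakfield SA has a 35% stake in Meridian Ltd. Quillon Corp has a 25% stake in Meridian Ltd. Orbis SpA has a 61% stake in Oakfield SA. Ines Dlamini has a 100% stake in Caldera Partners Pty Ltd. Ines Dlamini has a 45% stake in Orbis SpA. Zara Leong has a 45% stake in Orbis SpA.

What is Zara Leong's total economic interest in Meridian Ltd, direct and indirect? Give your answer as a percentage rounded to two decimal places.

34.61%

Zara reaches Meridian along 2 paths.
Via Orbis → Oakfield: 45% × 61% × 35% = 9.6075%.
Via Quillon: 100% × 25% = 25%.
Total: 9.6075% + 25% = 34.6075%.
Rounded: 34.61%.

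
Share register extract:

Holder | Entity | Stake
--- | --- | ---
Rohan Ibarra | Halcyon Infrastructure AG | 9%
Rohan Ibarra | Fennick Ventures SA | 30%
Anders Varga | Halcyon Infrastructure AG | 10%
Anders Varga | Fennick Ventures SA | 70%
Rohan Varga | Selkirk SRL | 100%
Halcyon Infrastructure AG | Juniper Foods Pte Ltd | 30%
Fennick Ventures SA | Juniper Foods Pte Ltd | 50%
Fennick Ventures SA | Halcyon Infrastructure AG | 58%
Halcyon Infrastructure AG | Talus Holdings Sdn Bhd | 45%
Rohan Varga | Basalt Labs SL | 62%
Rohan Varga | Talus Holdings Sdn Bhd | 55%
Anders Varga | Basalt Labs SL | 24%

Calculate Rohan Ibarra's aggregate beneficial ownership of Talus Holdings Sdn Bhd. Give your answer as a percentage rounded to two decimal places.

Rohan Ibarra reaches Talus along 2 paths.
Via Fennick → Halcyon: 30% × 58% × 45% = 7.83%.
Via Halcyon: 9% × 45% = 4.05%.
Total: 7.83% + 4.05% = 11.88%.

11.88%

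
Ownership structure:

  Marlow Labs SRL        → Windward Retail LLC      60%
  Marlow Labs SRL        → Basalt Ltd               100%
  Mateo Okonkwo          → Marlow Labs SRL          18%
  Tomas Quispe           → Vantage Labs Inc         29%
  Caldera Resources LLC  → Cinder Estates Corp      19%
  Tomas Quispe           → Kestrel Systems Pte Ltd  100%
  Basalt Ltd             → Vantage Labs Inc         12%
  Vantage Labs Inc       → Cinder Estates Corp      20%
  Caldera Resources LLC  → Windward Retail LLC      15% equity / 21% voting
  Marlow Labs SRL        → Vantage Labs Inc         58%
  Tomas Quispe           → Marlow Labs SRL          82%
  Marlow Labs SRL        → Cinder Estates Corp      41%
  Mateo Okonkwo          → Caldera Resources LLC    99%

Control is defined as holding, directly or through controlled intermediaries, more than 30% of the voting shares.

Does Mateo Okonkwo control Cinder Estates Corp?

No

Mateo holds 99% of Caldera, so Mateo controls Caldera.
In Cinder, Mateo's side holds only 19%, not > 30%.
So Mateo does not control Cinder.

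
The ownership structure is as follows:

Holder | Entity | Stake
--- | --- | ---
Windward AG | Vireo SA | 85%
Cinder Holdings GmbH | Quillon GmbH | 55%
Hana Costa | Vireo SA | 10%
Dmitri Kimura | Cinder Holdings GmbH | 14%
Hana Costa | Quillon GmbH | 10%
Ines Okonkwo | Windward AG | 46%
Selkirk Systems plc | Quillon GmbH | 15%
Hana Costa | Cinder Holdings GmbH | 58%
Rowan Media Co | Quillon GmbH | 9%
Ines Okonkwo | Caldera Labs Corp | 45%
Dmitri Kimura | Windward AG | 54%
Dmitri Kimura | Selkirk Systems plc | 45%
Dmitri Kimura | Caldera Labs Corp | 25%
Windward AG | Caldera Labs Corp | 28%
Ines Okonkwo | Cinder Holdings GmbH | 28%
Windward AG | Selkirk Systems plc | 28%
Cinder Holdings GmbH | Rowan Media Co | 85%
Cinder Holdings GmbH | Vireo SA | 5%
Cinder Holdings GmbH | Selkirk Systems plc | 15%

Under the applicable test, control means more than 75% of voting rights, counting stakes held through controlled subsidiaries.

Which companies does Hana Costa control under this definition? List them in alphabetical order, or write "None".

Hana's largest direct stake is 58% in Cinder, which does not meet the threshold.

None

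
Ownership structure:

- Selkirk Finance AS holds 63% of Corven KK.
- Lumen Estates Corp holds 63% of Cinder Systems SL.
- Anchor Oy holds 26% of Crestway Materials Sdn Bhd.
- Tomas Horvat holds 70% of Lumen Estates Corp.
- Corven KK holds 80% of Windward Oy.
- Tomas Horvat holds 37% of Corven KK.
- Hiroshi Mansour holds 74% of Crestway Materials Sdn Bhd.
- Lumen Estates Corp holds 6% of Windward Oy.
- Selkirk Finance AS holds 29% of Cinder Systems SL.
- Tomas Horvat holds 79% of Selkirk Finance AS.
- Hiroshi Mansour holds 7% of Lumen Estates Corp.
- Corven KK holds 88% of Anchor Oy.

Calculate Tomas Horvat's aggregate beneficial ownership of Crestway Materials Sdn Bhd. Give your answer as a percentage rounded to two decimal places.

19.85%

Tomas reaches Crestway along 2 paths.
Via Corven → Anchor: 37% × 88% × 26% = 8.4656%.
Via Selkirk → Corven → Anchor: 79% × 63% × 88% × 26% = 11.387376%.
Total: 8.4656% + 11.387376% = 19.852976%.
Rounded: 19.85%.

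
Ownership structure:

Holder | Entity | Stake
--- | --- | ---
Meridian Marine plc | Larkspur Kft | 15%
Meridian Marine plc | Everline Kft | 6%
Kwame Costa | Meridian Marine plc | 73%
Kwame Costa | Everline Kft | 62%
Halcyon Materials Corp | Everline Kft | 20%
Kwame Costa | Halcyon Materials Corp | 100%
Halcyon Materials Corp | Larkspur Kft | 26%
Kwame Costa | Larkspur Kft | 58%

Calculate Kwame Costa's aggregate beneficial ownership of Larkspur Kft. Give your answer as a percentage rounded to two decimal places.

Kwame reaches Larkspur along 3 paths.
Direct stake: 58% = 58%.
Via Meridian: 73% × 15% = 10.95%.
Via Halcyon: 100% × 26% = 26%.
Total: 58% + 10.95% + 26% = 94.95%.

94.95%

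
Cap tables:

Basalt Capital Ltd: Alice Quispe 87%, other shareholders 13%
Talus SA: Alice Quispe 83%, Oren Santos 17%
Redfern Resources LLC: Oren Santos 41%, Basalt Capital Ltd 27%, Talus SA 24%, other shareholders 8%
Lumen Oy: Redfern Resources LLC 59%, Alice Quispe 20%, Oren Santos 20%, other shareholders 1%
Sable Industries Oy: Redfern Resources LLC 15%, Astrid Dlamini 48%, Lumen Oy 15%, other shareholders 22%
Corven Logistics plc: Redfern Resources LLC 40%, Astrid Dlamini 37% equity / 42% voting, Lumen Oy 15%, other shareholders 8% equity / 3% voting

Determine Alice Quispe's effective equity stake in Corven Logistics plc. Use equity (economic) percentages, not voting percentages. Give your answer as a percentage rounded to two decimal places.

24.21%

Alice reaches Corven along 5 paths.
Via Basalt → Redfern: 87% × 27% × 40% = 9.396%.
Via Talus → Redfern: 83% × 24% × 40% = 7.968%.
Via Basalt → Redfern → Lumen: 87% × 27% × 59% × 15% = 2.078865%.
Via Talus → Redfern → Lumen: 83% × 24% × 59% × 15% = 1.76292%.
Via Lumen: 20% × 15% = 3%.
Total: 9.396% + 7.968% + 2.078865% + 1.76292% + 3% = 24.205785%.
Rounded: 24.21%.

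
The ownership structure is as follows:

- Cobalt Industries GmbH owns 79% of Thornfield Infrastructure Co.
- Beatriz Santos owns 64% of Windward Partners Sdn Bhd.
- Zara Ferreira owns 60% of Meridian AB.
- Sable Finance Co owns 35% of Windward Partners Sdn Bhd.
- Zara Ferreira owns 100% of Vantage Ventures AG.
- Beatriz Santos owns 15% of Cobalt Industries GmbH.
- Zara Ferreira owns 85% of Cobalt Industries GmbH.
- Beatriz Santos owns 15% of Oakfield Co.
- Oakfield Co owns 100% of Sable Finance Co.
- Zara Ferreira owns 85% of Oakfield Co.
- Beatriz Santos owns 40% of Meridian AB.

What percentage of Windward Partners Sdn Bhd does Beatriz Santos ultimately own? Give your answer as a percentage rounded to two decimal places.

69.25%

Beatriz reaches Windward along 2 paths.
Via Oakfield → Sable: 15% × 100% × 35% = 5.25%.
Direct stake: 64% = 64%.
Total: 5.25% + 64% = 69.25%.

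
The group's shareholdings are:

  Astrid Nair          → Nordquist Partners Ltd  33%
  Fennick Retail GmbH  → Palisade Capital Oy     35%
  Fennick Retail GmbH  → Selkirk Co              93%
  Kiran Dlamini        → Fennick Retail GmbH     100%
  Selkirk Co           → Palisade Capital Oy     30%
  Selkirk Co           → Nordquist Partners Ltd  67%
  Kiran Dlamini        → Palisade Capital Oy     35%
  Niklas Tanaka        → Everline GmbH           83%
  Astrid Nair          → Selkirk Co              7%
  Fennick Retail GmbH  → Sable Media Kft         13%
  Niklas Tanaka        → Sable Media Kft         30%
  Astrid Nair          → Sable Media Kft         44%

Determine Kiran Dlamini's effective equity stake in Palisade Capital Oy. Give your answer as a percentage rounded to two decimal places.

Kiran reaches Palisade along 3 paths.
Direct stake: 35% = 35%.
Via Fennick: 100% × 35% = 35%.
Via Fennick → Selkirk: 100% × 93% × 30% = 27.9%.
Total: 35% + 35% + 27.9% = 97.9%.
Rounded: 97.90%.

97.90%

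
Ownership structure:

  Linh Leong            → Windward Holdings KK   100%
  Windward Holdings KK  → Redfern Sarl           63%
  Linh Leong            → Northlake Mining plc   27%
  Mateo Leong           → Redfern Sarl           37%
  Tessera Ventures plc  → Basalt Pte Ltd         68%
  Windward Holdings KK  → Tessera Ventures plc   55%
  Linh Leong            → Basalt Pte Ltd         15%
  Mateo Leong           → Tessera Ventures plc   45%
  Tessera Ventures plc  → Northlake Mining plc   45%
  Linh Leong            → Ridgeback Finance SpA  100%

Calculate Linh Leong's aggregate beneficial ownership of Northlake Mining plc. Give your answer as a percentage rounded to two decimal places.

51.75%

Linh reaches Northlake along 2 paths.
Direct stake: 27% = 27%.
Via Windward → Tessera: 100% × 55% × 45% = 24.75%.
Total: 27% + 24.75% = 51.75%.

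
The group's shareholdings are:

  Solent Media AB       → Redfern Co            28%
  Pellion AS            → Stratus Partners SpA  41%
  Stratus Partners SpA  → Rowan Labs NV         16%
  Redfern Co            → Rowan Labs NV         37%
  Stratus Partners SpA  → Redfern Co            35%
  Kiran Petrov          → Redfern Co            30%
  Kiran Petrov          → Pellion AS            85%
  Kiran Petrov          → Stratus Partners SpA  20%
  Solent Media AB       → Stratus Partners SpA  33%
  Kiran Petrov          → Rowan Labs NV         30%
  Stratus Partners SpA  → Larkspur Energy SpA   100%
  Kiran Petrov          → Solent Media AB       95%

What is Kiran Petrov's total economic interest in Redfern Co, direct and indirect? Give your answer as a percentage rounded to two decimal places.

86.77%

Kiran reaches Redfern along 5 paths.
Via Solent: 95% × 28% = 26.6%.
Via Solent → Stratus: 95% × 33% × 35% = 10.9725%.
Via Pellion → Stratus: 85% × 41% × 35% = 12.1975%.
Via Stratus: 20% × 35% = 7%.
Direct stake: 30% = 30%.
Total: 26.6% + 10.9725% + 12.1975% + 7% + 30% = 86.77%.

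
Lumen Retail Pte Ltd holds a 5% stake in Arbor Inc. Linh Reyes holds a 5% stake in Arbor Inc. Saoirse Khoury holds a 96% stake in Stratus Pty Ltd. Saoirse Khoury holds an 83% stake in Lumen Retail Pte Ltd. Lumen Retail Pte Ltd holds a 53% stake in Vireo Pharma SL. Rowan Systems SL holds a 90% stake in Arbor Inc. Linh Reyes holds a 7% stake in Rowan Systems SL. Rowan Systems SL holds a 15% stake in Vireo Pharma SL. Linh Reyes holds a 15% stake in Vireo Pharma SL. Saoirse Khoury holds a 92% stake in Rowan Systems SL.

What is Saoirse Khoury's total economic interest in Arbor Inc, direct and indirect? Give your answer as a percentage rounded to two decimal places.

Saoirse reaches Arbor along 2 paths.
Via Rowan: 92% × 90% = 82.8%.
Via Lumen: 83% × 5% = 4.15%.
Total: 82.8% + 4.15% = 86.95%.

86.95%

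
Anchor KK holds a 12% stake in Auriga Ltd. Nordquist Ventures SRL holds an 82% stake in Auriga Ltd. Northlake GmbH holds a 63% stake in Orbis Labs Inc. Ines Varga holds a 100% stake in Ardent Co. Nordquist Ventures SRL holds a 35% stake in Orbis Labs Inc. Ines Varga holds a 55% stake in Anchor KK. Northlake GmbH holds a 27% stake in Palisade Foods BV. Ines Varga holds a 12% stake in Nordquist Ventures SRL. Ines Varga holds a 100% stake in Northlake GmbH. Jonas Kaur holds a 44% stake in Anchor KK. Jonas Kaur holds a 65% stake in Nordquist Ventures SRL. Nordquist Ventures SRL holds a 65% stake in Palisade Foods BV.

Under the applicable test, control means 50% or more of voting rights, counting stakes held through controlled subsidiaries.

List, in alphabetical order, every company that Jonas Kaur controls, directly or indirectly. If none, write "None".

Jonas holds 65% of Nordquist, so Jonas controls Nordquist.
Nordquist holds 82% of Auriga, so Jonas controls Auriga.
Nordquist holds 65% of Palisade, so Jonas controls Palisade.
No other company's threshold is met.

Auriga Ltd, Nordquist Ventures SRL, Palisade Foods BV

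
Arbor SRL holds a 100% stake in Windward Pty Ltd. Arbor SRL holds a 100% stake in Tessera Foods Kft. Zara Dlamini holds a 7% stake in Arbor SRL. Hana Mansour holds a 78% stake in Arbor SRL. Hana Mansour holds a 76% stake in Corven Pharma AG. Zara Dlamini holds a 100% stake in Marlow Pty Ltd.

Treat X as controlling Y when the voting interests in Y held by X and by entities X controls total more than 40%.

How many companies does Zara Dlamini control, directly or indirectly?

1

Zara holds 100% of Marlow, so Zara controls Marlow.
No other company's threshold is met.
Zara controls 1 company.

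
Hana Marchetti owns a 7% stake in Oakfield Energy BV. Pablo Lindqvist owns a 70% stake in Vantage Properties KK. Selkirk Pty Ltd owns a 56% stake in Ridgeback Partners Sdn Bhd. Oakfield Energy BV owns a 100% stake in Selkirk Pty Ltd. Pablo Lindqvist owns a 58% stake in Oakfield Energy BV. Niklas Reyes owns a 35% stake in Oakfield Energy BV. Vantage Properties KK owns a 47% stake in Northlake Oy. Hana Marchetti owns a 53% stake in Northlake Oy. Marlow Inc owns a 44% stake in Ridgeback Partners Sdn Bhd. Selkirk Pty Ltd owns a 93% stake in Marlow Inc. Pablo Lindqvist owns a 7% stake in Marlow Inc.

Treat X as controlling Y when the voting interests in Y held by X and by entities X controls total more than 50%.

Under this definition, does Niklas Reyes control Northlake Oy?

No

Niklas's largest direct stake is 35% in Oakfield, which does not meet the threshold, so Niklas controls no company.
Neither Niklas nor any entity Niklas controls holds any voting interest in Northlake.
So Niklas does not control Northlake.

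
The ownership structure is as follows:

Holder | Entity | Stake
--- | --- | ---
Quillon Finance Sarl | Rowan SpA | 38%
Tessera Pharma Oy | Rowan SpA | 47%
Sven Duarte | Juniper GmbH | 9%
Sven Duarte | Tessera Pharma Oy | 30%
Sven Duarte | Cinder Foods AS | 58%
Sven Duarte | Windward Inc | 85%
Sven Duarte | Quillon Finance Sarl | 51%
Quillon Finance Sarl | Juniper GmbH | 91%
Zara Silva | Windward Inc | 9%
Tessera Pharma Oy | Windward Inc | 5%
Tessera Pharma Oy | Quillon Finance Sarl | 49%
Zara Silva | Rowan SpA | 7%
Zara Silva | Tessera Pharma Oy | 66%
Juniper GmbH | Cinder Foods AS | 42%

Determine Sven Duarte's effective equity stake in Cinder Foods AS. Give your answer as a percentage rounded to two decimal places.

86.89%

Sven reaches Cinder along 4 paths.
Via Juniper: 9% × 42% = 3.78%.
Via Tessera → Quillon → Juniper: 30% × 49% × 91% × 42% = 5.61834%.
Via Quillon → Juniper: 51% × 91% × 42% = 19.4922%.
Direct stake: 58% = 58%.
Total: 3.78% + 5.61834% + 19.4922% + 58% = 86.89054%.
Rounded: 86.89%.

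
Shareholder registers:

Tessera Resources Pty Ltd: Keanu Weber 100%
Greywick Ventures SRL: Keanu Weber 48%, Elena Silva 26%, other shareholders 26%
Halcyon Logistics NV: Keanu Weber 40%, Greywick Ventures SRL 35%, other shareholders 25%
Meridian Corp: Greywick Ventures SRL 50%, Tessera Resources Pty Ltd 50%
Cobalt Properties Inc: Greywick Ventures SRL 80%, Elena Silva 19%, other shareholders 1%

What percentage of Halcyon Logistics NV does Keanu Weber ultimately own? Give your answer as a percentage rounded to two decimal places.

Keanu reaches Halcyon along 2 paths.
Direct stake: 40% = 40%.
Via Greywick: 48% × 35% = 16.8%.
Total: 40% + 16.8% = 56.8%.
Rounded: 56.80%.

56.80%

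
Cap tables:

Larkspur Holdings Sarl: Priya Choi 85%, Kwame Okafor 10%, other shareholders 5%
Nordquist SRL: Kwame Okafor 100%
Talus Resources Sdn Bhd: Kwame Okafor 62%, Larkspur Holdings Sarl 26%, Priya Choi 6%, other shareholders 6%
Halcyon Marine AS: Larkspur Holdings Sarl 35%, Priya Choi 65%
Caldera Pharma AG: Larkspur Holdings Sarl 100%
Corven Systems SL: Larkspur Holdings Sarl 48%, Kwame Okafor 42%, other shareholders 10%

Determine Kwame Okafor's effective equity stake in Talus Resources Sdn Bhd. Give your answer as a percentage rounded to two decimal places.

Kwame reaches Talus along 2 paths.
Direct stake: 62% = 62%.
Via Larkspur: 10% × 26% = 2.6%.
Total: 62% + 2.6% = 64.6%.
Rounded: 64.60%.

64.60%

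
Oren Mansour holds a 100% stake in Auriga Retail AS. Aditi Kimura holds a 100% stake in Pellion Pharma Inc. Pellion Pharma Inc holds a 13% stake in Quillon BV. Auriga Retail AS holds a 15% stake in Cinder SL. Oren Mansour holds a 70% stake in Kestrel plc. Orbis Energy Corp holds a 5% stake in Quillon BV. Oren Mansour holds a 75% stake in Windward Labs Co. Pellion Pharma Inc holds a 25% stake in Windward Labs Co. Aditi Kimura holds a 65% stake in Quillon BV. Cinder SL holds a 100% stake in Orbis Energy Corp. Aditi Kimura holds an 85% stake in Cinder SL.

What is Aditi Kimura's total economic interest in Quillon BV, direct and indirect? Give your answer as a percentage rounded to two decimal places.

Aditi reaches Quillon along 3 paths.
Direct stake: 65% = 65%.
Via Cinder → Orbis: 85% × 100% × 5% = 4.25%.
Via Pellion: 100% × 13% = 13%.
Total: 65% + 4.25% + 13% = 82.25%.

82.25%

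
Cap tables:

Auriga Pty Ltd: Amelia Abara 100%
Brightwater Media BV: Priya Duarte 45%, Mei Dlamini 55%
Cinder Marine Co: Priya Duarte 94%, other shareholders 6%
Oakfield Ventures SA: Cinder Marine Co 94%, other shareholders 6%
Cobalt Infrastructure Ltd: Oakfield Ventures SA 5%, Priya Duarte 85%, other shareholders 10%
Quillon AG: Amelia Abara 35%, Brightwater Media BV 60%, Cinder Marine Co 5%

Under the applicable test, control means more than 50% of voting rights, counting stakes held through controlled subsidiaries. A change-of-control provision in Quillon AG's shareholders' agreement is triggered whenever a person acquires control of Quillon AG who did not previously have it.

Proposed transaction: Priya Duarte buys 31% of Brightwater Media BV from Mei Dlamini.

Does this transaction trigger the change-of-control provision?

The purchase adds only to Priya's holdings (Mei's stake shrinks), so Priya is the only person who could newly come to control Quillon.
Priya holds 94% of Cinder, so Priya controls Cinder.
Cinder holds 94% of Oakfield, so Priya controls Oakfield.
Oakfield and Priya together hold 5% + 85% = 90% of Cobalt, so Priya controls Cobalt.
In Quillon, Priya's side holds only 5%, not > 50%.
So before the transaction, Priya does not control Quillon.
After the purchase, Priya's direct stake in Brightwater rises to 45% + 31% = 76%, and Mei's stake falls to 24%.
Priya holds 76% of Brightwater, so Priya controls Brightwater.
Brightwater and Cinder together hold 60% + 5% = 65% of Quillon, so Priya controls Quillon.
Priya did not control Quillon before and does after, so the clause is triggered.

Yes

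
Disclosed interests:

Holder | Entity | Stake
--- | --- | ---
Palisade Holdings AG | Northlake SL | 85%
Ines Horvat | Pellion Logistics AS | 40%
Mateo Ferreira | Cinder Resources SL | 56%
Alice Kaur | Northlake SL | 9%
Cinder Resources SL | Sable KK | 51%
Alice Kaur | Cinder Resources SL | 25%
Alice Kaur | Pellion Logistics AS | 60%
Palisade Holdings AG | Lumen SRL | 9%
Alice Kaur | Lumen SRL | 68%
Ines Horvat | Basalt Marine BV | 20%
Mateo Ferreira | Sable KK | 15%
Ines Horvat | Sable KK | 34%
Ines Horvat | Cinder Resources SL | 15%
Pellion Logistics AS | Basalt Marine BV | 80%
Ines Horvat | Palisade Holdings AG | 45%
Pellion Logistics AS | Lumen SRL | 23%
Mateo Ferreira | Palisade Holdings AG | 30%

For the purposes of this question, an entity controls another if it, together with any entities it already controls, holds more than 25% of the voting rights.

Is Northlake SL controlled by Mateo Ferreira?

Yes

Mateo holds 30% of Palisade, so Mateo controls Palisade.
Palisade holds 85% of Northlake, so Mateo controls Northlake.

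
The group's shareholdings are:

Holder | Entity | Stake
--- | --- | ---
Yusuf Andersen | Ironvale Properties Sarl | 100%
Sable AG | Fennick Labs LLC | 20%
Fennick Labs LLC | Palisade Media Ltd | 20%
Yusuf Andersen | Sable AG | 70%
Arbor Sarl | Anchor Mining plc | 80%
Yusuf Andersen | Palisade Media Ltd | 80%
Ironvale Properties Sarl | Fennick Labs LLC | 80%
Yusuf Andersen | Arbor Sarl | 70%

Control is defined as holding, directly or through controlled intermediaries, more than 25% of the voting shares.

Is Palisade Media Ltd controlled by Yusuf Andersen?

Yusuf holds 100% of Ironvale, so Yusuf controls Ironvale.
Yusuf holds 70% of Sable, so Yusuf controls Sable.
Ironvale and Sable together hold 80% + 20% = 100% of Fennick, so Yusuf controls Fennick.
Yusuf and Fennick together hold 80% + 20% = 100% of Palisade, so Yusuf controls Palisade.

Yes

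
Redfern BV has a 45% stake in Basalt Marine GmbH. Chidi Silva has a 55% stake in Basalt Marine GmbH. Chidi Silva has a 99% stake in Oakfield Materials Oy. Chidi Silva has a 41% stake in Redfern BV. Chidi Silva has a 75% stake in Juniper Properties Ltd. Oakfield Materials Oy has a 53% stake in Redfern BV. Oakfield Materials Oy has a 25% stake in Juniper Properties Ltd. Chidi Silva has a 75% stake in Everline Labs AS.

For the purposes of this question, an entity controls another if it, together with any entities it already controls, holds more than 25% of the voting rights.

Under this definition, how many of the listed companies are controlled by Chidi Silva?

Chidi holds 99% of Oakfield, so Chidi controls Oakfield.
Oakfield and Chidi together hold 53% + 41% = 94% of Redfern, so Chidi controls Redfern.
Chidi and Oakfield together hold 75% + 25% = 100% of Juniper, so Chidi controls Juniper.
Chidi and Redfern together hold 55% + 45% = 100% of Basalt, so Chidi controls Basalt.
Chidi holds 75% of Everline, so Chidi controls Everline.
Chidi controls 5 companies.

5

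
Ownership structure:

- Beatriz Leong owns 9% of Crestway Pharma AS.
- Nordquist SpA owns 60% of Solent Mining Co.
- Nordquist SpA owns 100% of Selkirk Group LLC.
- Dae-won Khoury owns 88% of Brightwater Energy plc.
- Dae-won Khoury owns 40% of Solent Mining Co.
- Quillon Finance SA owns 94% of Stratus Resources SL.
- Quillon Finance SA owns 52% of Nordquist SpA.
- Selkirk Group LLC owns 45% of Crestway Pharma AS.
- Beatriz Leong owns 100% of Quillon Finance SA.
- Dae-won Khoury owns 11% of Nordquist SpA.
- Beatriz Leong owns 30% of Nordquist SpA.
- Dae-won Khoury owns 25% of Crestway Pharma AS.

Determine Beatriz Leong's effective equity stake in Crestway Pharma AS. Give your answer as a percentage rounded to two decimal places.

Beatriz reaches Crestway along 3 paths.
Via Quillon → Nordquist → Selkirk: 100% × 52% × 100% × 45% = 23.4%.
Via Nordquist → Selkirk: 30% × 100% × 45% = 13.5%.
Direct stake: 9% = 9%.
Total: 23.4% + 13.5% + 9% = 45.9%.
Rounded: 45.90%.

45.90%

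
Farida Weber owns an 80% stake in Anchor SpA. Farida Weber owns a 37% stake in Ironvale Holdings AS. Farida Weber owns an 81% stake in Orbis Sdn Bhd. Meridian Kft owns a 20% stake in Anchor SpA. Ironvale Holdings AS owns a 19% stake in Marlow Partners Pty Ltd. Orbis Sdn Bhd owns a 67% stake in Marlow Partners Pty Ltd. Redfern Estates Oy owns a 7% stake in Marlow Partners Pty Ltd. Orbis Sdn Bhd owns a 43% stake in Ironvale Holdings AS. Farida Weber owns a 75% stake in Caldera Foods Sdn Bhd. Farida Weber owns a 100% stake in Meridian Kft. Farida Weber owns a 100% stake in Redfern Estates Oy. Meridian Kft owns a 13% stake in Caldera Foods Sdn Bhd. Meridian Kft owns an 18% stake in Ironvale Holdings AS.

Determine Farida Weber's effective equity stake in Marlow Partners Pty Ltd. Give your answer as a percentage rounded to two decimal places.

78.34%

Farida reaches Marlow along 5 paths.
Via Redfern: 100% × 7% = 7%.
Via Ironvale: 37% × 19% = 7.03%.
Via Meridian → Ironvale: 100% × 18% × 19% = 3.42%.
Via Orbis → Ironvale: 81% × 43% × 19% = 6.6177%.
Via Orbis: 81% × 67% = 54.27%.
Total: 7% + 7.03% + 3.42% + 6.6177% + 54.27% = 78.3377%.
Rounded: 78.34%.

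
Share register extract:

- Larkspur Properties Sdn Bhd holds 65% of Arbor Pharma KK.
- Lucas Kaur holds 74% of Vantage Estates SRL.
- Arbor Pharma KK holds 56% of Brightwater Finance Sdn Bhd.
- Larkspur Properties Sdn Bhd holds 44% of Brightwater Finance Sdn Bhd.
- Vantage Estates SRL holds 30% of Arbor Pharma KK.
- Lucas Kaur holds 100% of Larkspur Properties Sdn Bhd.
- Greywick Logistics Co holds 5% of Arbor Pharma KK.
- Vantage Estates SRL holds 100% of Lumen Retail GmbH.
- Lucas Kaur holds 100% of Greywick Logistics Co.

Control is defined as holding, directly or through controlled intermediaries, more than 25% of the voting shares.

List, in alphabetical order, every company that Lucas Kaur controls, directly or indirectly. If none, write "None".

Lucas holds 74% of Vantage, so Lucas controls Vantage.
Lucas holds 100% of Greywick, so Lucas controls Greywick.
Lucas holds 100% of Larkspur, so Lucas controls Larkspur.
Greywick and Larkspur and Vantage together hold 5% + 65% + 30% = 100% of Arbor, so Lucas controls Arbor.
Vantage holds 100% of Lumen, so Lucas controls Lumen.
Arbor and Larkspur together hold 56% + 44% = 100% of Brightwater, so Lucas controls Brightwater.

Arbor Pharma KK, Brightwater Finance Sdn Bhd, Greywick Logistics Co, Larkspur Properties Sdn Bhd, Lumen Retail GmbH, Vantage Estates SRL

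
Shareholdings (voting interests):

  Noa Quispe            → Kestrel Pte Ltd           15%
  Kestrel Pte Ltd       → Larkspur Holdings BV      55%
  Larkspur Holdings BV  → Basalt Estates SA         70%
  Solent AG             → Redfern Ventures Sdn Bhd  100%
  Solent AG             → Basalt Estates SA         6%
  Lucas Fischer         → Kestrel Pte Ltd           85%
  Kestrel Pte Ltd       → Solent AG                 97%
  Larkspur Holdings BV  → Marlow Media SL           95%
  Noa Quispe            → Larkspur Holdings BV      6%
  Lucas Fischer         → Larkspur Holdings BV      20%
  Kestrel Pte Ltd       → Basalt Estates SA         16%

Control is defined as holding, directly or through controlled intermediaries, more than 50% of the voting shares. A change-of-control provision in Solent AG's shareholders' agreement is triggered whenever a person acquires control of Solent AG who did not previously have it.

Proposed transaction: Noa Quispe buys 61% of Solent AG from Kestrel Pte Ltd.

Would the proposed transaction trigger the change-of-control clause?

Yes

The purchase adds only to Noa's holdings (Kestrel's stake shrinks), so Noa is the only person who could newly come to control Solent.
Noa's largest direct stake is 15% in Kestrel, which does not meet the threshold, so Noa controls no company.
Neither Noa nor any entity Noa controls holds any voting interest in Solent.
So before the transaction, Noa does not control Solent.
After the purchase, Noa holds 61% of Solent directly, and Kestrel's stake falls to 36%.
Noa holds 61% of Solent, so Noa controls Solent.
Noa did not control Solent before and does after, so the clause is triggered.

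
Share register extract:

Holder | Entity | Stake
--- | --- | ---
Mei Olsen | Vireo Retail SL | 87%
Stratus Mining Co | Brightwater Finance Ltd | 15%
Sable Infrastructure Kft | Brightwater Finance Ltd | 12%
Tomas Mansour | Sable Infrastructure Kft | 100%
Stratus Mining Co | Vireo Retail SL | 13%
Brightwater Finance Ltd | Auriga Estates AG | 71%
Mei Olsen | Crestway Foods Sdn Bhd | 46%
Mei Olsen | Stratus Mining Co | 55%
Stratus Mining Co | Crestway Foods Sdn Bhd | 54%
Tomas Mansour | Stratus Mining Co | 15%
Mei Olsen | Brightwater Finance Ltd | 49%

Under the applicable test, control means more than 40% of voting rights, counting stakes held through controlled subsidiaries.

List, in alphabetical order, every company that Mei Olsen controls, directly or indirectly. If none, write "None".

Mei holds 55% of Stratus, so Mei controls Stratus.
Stratus and Mei together hold 15% + 49% = 64% of Brightwater, so Mei controls Brightwater.
Mei and Stratus together hold 46% + 54% = 100% of Crestway, so Mei controls Crestway.
Brightwater holds 71% of Auriga, so Mei controls Auriga.
Stratus and Mei together hold 13% + 87% = 100% of Vireo, so Mei controls Vireo.
No other company's threshold is met.

Auriga Estates AG, Brightwater Finance Ltd, Crestway Foods Sdn Bhd, Stratus Mining Co, Vireo Retail SL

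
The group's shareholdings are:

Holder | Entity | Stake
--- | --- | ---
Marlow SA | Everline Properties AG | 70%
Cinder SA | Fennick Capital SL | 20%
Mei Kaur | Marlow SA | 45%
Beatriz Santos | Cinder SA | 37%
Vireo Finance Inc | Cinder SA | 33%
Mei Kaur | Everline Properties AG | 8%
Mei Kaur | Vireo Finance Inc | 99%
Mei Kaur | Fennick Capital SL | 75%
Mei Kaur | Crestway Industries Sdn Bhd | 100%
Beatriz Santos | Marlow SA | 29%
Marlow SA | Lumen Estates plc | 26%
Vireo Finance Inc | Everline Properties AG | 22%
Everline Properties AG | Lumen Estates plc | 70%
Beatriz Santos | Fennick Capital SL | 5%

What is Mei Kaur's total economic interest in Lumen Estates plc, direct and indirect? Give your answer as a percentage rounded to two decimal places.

54.60%

Mei reaches Lumen along 4 paths.
Via Everline: 8% × 70% = 5.6%.
Via Marlow → Everline: 45% × 70% × 70% = 22.05%.
Via Vireo → Everline: 99% × 22% × 70% = 15.246%.
Via Marlow: 45% × 26% = 11.7%.
Total: 5.6% + 22.05% + 15.246% + 11.7% = 54.596%.
Rounded: 54.60%.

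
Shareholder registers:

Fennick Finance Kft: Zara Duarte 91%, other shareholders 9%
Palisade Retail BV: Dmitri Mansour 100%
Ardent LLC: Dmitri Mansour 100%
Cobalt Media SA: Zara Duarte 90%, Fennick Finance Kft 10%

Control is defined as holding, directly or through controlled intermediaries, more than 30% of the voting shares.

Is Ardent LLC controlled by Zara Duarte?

No

Zara holds 91% of Fennick, so Zara controls Fennick.
Zara and Fennick together hold 90% + 10% = 100% of Cobalt, so Zara controls Cobalt.
Neither Zara nor any entity Zara controls holds any voting interest in Ardent.
So Zara does not control Ardent.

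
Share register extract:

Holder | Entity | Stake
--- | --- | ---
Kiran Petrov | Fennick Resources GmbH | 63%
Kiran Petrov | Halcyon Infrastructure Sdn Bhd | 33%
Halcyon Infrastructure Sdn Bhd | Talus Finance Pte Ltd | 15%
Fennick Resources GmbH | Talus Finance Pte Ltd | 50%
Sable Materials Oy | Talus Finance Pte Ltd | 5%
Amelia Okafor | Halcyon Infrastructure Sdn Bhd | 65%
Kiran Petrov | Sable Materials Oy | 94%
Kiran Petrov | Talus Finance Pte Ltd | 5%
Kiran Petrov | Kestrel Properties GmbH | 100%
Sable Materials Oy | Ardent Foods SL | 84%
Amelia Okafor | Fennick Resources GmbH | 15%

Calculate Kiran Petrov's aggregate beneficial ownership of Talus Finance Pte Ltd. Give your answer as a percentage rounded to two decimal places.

Kiran reaches Talus along 4 paths.
Direct stake: 5% = 5%.
Via Fennick: 63% × 50% = 31.5%.
Via Halcyon: 33% × 15% = 4.95%.
Via Sable: 94% × 5% = 4.7%.
Total: 5% + 31.5% + 4.95% + 4.7% = 46.15%.

46.15%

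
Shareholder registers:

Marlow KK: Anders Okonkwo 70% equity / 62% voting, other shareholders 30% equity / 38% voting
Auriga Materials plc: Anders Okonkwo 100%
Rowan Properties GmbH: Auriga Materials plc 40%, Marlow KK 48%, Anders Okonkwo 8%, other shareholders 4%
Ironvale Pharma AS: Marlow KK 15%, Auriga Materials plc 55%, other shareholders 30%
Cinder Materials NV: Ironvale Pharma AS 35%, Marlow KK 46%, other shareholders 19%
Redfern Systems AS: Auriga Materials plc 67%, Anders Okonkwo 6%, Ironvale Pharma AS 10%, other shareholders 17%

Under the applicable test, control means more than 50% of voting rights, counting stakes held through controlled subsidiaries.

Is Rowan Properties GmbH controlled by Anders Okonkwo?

Anders holds 62% of Marlow, so Anders controls Marlow.
Anders holds 100% of Auriga, so Anders controls Auriga.
Auriga and Marlow and Anders together hold 40% + 48% + 8% = 96% of Rowan, so Anders controls Rowan.

Yes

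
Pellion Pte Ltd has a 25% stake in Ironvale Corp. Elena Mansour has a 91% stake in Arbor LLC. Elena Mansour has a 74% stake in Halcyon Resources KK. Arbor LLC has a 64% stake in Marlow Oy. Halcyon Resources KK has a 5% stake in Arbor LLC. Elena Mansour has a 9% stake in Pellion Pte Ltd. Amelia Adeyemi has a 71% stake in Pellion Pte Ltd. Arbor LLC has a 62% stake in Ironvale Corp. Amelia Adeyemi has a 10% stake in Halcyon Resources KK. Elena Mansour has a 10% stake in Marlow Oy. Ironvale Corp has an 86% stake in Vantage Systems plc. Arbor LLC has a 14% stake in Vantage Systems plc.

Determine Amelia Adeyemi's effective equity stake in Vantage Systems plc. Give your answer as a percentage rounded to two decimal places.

Amelia reaches Vantage along 3 paths.
Via Halcyon → Arbor: 10% × 5% × 14% = 0.07%.
Via Halcyon → Arbor → Ironvale: 10% × 5% × 62% × 86% = 0.2666%.
Via Pellion → Ironvale: 71% × 25% × 86% = 15.265%.
Total: 0.07% + 0.2666% + 15.265% = 15.6016%.
Rounded: 15.60%.

15.60%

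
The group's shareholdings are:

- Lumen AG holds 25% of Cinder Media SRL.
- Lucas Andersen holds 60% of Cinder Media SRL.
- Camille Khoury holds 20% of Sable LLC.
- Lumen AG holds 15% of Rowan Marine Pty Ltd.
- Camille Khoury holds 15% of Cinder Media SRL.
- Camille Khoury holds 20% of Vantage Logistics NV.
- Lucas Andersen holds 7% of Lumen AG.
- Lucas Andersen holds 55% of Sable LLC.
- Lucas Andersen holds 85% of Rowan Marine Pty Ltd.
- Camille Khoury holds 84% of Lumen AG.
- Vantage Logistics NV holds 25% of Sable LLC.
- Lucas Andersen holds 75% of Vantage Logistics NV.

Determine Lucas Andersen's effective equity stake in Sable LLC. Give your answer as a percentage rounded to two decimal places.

Lucas reaches Sable along 2 paths.
Direct stake: 55% = 55%.
Via Vantage: 75% × 25% = 18.75%.
Total: 55% + 18.75% = 73.75%.

73.75%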